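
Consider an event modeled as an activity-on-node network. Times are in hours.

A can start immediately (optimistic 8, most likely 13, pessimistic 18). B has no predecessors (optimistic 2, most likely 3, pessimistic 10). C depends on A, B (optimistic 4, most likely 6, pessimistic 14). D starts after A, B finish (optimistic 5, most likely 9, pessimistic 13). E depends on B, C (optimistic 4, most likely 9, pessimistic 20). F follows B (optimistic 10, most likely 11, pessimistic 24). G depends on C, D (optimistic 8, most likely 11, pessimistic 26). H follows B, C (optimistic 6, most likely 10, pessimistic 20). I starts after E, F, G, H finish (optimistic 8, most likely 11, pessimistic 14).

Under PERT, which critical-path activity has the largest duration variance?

te_A = (8 + 4·13 + 18)/6 = 78/6 = 13; σ²_A = ((18−8)/6)² = 2.778
te_B = (2 + 4·3 + 10)/6 = 24/6 = 4; σ²_B = ((10−2)/6)² = 1.778
te_C = (4 + 4·6 + 14)/6 = 42/6 = 7; σ²_C = ((14−4)/6)² = 2.778
te_D = (5 + 4·9 + 13)/6 = 54/6 = 9; σ²_D = ((13−5)/6)² = 1.778
te_E = (4 + 4·9 + 20)/6 = 60/6 = 10; σ²_E = ((20−4)/6)² = 7.111
te_F = (10 + 4·11 + 24)/6 = 78/6 = 13; σ²_F = ((24−10)/6)² = 5.444
te_G = (8 + 4·11 + 26)/6 = 78/6 = 13; σ²_G = ((26−8)/6)² = 9.000
te_H = (6 + 4·10 + 20)/6 = 66/6 = 11; σ²_H = ((20−6)/6)² = 5.444
te_I = (8 + 4·11 + 14)/6 = 66/6 = 11; σ²_I = ((14−8)/6)² = 1.000

Forward pass:
ES_A = 0; EF_A = 13
ES_B = 0; EF_B = 4
ES_C = max(EF_A=13, EF_B=4) = 13; EF_C = 13+7 = 20
ES_D = max(EF_A=13, EF_B=4) = 13; EF_D = 13+9 = 22
ES_E = max(EF_B=4, EF_C=20) = 20; EF_E = 20+10 = 30
ES_F = 4; EF_F = 4+13 = 17
ES_G = max(EF_C=20, EF_D=22) = 22; EF_G = 22+13 = 35
ES_H = max(EF_B=4, EF_C=20) = 20; EF_H = 20+11 = 31
ES_I = max(EF_E=30, EF_F=17, EF_G=35, EF_H=31) = 35; EF_I = 35+11 = 46
Expected project duration μ = 46 hours. Critical path: A → D → G → I.

Variances on critical path: σ²_A=2.778, σ²_D=1.778, σ²_G=9.000, σ²_I=1.000.
Largest is σ²_G = 9.000.

G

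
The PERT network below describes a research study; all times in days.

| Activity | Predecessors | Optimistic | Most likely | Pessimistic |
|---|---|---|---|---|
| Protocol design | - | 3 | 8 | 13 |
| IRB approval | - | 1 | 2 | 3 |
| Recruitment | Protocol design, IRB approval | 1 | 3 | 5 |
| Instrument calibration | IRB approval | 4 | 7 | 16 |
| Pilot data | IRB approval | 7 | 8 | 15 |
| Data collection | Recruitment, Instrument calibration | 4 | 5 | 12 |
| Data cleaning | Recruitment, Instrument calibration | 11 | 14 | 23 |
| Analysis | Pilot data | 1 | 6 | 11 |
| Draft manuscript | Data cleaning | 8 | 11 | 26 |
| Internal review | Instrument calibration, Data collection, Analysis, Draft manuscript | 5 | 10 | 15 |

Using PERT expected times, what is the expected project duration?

te_Protocol design = (3 + 4·8 + 13)/6 = 48/6 = 8
te_IRB approval = (1 + 4·2 + 3)/6 = 12/6 = 2
te_Recruitment = (1 + 4·3 + 5)/6 = 18/6 = 3
te_Instrument calibration = (4 + 4·7 + 16)/6 = 48/6 = 8
te_Pilot data = (7 + 4·8 + 15)/6 = 54/6 = 9
te_Data collection = (4 + 4·5 + 12)/6 = 36/6 = 6
te_Data cleaning = (11 + 4·14 + 23)/6 = 90/6 = 15
te_Analysis = (1 + 4·6 + 11)/6 = 36/6 = 6
te_Draft manuscript = (8 + 4·11 + 26)/6 = 78/6 = 13
te_Internal review = (5 + 4·10 + 15)/6 = 60/6 = 10

Forward pass:
ES_Protocol design = 0; EF_Protocol design = 8
ES_IRB approval = 0; EF_IRB approval = 2
ES_Recruitment = max(EF_Protocol design=8, EF_IRB approval=2) = 8; EF_Recruitment = 8+3 = 11
ES_Instrument calibration = 2; EF_Instrument calibration = 2+8 = 10
ES_Pilot data = 2; EF_Pilot data = 2+9 = 11
ES_Data collection = max(EF_Recruitment=11, EF_Instrument calibration=10) = 11; EF_Data collection = 11+6 = 17
ES_Data cleaning = max(EF_Recruitment=11, EF_Instrument calibration=10) = 11; EF_Data cleaning = 11+15 = 26
ES_Analysis = 11; EF_Analysis = 11+6 = 17
ES_Draft manuscript = 26; EF_Draft manuscript = 26+13 = 39
ES_Internal review = max(EF_Instrument calibration=10, EF_Data collection=17, EF_Analysis=17, EF_Draft manuscript=39) = 39; EF_Internal review = 39+10 = 49
Expected project duration μ = 49 days. Critical path: Protocol design → Recruitment → Data cleaning → Draft manuscript → Internal review.

49 days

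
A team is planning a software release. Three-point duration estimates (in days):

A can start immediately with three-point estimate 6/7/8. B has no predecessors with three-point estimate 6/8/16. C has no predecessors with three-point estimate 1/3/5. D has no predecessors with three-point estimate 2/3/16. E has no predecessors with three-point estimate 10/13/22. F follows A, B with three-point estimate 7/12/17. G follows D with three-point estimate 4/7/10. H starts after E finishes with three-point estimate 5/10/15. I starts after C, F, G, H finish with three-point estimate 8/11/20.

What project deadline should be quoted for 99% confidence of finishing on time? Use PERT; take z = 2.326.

te_A = (6 + 4·7 + 8)/6 = 42/6 = 7; σ²_A = ((8−6)/6)² = 0.111
te_B = (6 + 4·8 + 16)/6 = 54/6 = 9; σ²_B = ((16−6)/6)² = 2.778
te_C = (1 + 4·3 + 5)/6 = 18/6 = 3; σ²_C = ((5−1)/6)² = 0.444
te_D = (2 + 4·3 + 16)/6 = 30/6 = 5; σ²_D = ((16−2)/6)² = 5.444
te_E = (10 + 4·13 + 22)/6 = 84/6 = 14; σ²_E = ((22−10)/6)² = 4.000
te_F = (7 + 4·12 + 17)/6 = 72/6 = 12; σ²_F = ((17−7)/6)² = 2.778
te_G = (4 + 4·7 + 10)/6 = 42/6 = 7; σ²_G = ((10−4)/6)² = 1.000
te_H = (5 + 4·10 + 15)/6 = 60/6 = 10; σ²_H = ((15−5)/6)² = 2.778
te_I = (8 + 4·11 + 20)/6 = 72/6 = 12; σ²_I = ((20−8)/6)² = 4.000

Forward pass:
ES_A = 0; EF_A = 7
ES_B = 0; EF_B = 9
ES_C = 0; EF_C = 3
ES_D = 0; EF_D = 5
ES_E = 0; EF_E = 14
ES_F = max(EF_A=7, EF_B=9) = 9; EF_F = 9+12 = 21
ES_G = 5; EF_G = 5+7 = 12
ES_H = 14; EF_H = 14+10 = 24
ES_I = max(EF_C=3, EF_F=21, EF_G=12, EF_H=24) = 24; EF_I = 24+12 = 36
Expected project duration μ = 36 days. Critical path: E → H → I.

Variance along critical path = 4.000 + 2.778 + 4.000 = 10.778; σ = 3.283 days.
D = μ + z·σ = 36 + 2.326·3.283 = 43.6 days

43.6 days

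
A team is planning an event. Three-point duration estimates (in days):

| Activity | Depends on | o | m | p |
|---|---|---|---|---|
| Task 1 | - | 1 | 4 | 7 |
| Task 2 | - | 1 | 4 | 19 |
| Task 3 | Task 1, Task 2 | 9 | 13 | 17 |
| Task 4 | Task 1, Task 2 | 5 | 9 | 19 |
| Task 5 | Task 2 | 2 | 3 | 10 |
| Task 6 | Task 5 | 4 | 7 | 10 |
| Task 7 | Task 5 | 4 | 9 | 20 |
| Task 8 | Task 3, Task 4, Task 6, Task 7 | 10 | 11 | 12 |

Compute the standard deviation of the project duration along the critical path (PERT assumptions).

te_Task 1 = (1 + 4·4 + 7)/6 = 24/6 = 4; σ²_Task 1 = ((7−1)/6)² = 1.000
te_Task 2 = (1 + 4·4 + 19)/6 = 36/6 = 6; σ²_Task 2 = ((19−1)/6)² = 9.000
te_Task 3 = (9 + 4·13 + 17)/6 = 78/6 = 13; σ²_Task 3 = ((17−9)/6)² = 1.778
te_Task 4 = (5 + 4·9 + 19)/6 = 60/6 = 10; σ²_Task 4 = ((19−5)/6)² = 5.444
te_Task 5 = (2 + 4·3 + 10)/6 = 24/6 = 4; σ²_Task 5 = ((10−2)/6)² = 1.778
te_Task 6 = (4 + 4·7 + 10)/6 = 42/6 = 7; σ²_Task 6 = ((10−4)/6)² = 1.000
te_Task 7 = (4 + 4·9 + 20)/6 = 60/6 = 10; σ²_Task 7 = ((20−4)/6)² = 7.111
te_Task 8 = (10 + 4·11 + 12)/6 = 66/6 = 11; σ²_Task 8 = ((12−10)/6)² = 0.111

Forward pass:
ES_Task 1 = 0; EF_Task 1 = 4
ES_Task 2 = 0; EF_Task 2 = 6
ES_Task 3 = max(EF_Task 1=4, EF_Task 2=6) = 6; EF_Task 3 = 6+13 = 19
ES_Task 4 = max(EF_Task 1=4, EF_Task 2=6) = 6; EF_Task 4 = 6+10 = 16
ES_Task 5 = 6; EF_Task 5 = 6+4 = 10
ES_Task 6 = 10; EF_Task 6 = 10+7 = 17
ES_Task 7 = 10; EF_Task 7 = 10+10 = 20
ES_Task 8 = max(EF_Task 3=19, EF_Task 4=16, EF_Task 6=17, EF_Task 7=20) = 20; EF_Task 8 = 20+11 = 31
Expected project duration μ = 31 days. Critical path: Task 2 → Task 5 → Task 7 → Task 8.

Variance along critical path = 9.000 + 1.778 + 7.111 + 0.111 = 18.000
σ = √18.000 = 4.243 days

4.24 days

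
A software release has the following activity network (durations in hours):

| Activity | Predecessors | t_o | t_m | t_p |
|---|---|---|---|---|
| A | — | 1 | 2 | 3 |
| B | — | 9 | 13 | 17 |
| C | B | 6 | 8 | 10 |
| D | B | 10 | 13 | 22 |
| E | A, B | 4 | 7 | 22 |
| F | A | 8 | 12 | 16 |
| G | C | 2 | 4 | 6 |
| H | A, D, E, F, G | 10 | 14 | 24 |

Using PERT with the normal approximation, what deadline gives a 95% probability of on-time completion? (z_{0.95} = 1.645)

te_A = (1 + 4·2 + 3)/6 = 12/6 = 2; σ²_A = ((3−1)/6)² = 0.111
te_B = (9 + 4·13 + 17)/6 = 78/6 = 13; σ²_B = ((17−9)/6)² = 1.778
te_C = (6 + 4·8 + 10)/6 = 48/6 = 8; σ²_C = ((10−6)/6)² = 0.444
te_D = (10 + 4·13 + 22)/6 = 84/6 = 14; σ²_D = ((22−10)/6)² = 4.000
te_E = (4 + 4·7 + 22)/6 = 54/6 = 9; σ²_E = ((22−4)/6)² = 9.000
te_F = (8 + 4·12 + 16)/6 = 72/6 = 12; σ²_F = ((16−8)/6)² = 1.778
te_G = (2 + 4·4 + 6)/6 = 24/6 = 4; σ²_G = ((6−2)/6)² = 0.444
te_H = (10 + 4·14 + 24)/6 = 90/6 = 15; σ²_H = ((24−10)/6)² = 5.444

Forward pass:
ES_A = 0; EF_A = 2
ES_B = 0; EF_B = 13
ES_C = 13; EF_C = 13+8 = 21
ES_D = 13; EF_D = 13+14 = 27
ES_E = max(EF_A=2, EF_B=13) = 13; EF_E = 13+9 = 22
ES_F = 2; EF_F = 2+12 = 14
ES_G = 21; EF_G = 21+4 = 25
ES_H = max(EF_A=2, EF_D=27, EF_E=22, EF_F=14, EF_G=25) = 27; EF_H = 27+15 = 42
Expected project duration μ = 42 hours. Critical path: B → D → H.

Variance along critical path = 1.778 + 4.000 + 5.444 = 11.222; σ = 3.350 hours.
D = μ + z·σ = 42 + 1.645·3.350 = 47.5 hours

47.5 hours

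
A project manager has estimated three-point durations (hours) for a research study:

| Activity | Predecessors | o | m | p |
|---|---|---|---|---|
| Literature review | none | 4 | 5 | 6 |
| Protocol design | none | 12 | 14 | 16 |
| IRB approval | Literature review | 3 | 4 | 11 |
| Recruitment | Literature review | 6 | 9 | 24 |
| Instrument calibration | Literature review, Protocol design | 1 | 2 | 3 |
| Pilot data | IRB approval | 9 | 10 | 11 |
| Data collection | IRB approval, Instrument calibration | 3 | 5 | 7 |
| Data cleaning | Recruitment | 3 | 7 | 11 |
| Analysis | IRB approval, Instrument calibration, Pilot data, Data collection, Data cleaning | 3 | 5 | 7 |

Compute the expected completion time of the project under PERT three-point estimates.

te_Literature review = (4 + 4·5 + 6)/6 = 30/6 = 5
te_Protocol design = (12 + 4·14 + 16)/6 = 84/6 = 14
te_IRB approval = (3 + 4·4 + 11)/6 = 30/6 = 5
te_Recruitment = (6 + 4·9 + 24)/6 = 66/6 = 11
te_Instrument calibration = (1 + 4·2 + 3)/6 = 12/6 = 2
te_Pilot data = (9 + 4·10 + 11)/6 = 60/6 = 10
te_Data collection = (3 + 4·5 + 7)/6 = 30/6 = 5
te_Data cleaning = (3 + 4·7 + 11)/6 = 42/6 = 7
te_Analysis = (3 + 4·5 + 7)/6 = 30/6 = 5

Forward pass:
ES_Literature review = 0; EF_Literature review = 5
ES_Protocol design = 0; EF_Protocol design = 14
ES_IRB approval = 5; EF_IRB approval = 5+5 = 10
ES_Recruitment = 5; EF_Recruitment = 5+11 = 16
ES_Instrument calibration = max(EF_Literature review=5, EF_Protocol design=14) = 14; EF_Instrument calibration = 14+2 = 16
ES_Pilot data = 10; EF_Pilot data = 10+10 = 20
ES_Data collection = max(EF_IRB approval=10, EF_Instrument calibration=16) = 16; EF_Data collection = 16+5 = 21
ES_Data cleaning = 16; EF_Data cleaning = 16+7 = 23
ES_Analysis = max(EF_IRB approval=10, EF_Instrument calibration=16, EF_Pilot data=20, EF_Data collection=21, EF_Data cleaning=23) = 23; EF_Analysis = 23+5 = 28
Expected project duration μ = 28 hours. Critical path: Literature review → Recruitment → Data cleaning → Analysis.

28 hours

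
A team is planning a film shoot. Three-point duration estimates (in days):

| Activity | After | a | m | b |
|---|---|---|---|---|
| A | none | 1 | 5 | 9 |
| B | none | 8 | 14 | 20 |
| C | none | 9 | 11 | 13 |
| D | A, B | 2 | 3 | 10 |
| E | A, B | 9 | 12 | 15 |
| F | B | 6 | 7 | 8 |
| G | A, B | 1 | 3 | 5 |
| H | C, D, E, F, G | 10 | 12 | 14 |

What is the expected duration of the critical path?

38 days

te_A = (1 + 4·5 + 9)/6 = 30/6 = 5
te_B = (8 + 4·14 + 20)/6 = 84/6 = 14
te_C = (9 + 4·11 + 13)/6 = 66/6 = 11
te_D = (2 + 4·3 + 10)/6 = 24/6 = 4
te_E = (9 + 4·12 + 15)/6 = 72/6 = 12
te_F = (6 + 4·7 + 8)/6 = 42/6 = 7
te_G = (1 + 4·3 + 5)/6 = 18/6 = 3
te_H = (10 + 4·12 + 14)/6 = 72/6 = 12

Forward pass:
ES_A = 0; EF_A = 5
ES_B = 0; EF_B = 14
ES_C = 0; EF_C = 11
ES_D = max(EF_A=5, EF_B=14) = 14; EF_D = 14+4 = 18
ES_E = max(EF_A=5, EF_B=14) = 14; EF_E = 14+12 = 26
ES_F = 14; EF_F = 14+7 = 21
ES_G = max(EF_A=5, EF_B=14) = 14; EF_G = 14+3 = 17
ES_H = max(EF_C=11, EF_D=18, EF_E=26, EF_F=21, EF_G=17) = 26; EF_H = 26+12 = 38
Expected project duration μ = 38 days. Critical path: B → E → H.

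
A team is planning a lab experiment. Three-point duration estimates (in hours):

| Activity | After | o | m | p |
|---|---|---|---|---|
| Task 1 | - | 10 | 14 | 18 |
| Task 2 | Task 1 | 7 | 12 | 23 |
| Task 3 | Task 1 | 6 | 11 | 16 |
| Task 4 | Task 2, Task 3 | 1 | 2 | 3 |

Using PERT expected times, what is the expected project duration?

te_Task 1 = (10 + 4·14 + 18)/6 = 84/6 = 14
te_Task 2 = (7 + 4·12 + 23)/6 = 78/6 = 13
te_Task 3 = (6 + 4·11 + 16)/6 = 66/6 = 11
te_Task 4 = (1 + 4·2 + 3)/6 = 12/6 = 2

Forward pass:
ES_Task 1 = 0; EF_Task 1 = 14
ES_Task 2 = 14; EF_Task 2 = 14+13 = 27
ES_Task 3 = 14; EF_Task 3 = 14+11 = 25
ES_Task 4 = max(EF_Task 2=27, EF_Task 3=25) = 27; EF_Task 4 = 27+2 = 29
Expected project duration μ = 29 hours. Critical path: Task 1 → Task 2 → Task 4.

29 hours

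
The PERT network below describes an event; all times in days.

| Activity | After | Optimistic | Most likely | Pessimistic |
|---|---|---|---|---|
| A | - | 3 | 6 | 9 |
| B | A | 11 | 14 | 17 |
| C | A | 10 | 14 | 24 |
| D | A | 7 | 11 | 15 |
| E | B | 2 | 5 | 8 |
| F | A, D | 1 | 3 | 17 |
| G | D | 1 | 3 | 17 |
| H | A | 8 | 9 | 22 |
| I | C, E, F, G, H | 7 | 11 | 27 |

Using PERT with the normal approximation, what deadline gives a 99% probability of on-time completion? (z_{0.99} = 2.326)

te_A = (3 + 4·6 + 9)/6 = 36/6 = 6; σ²_A = ((9−3)/6)² = 1.000
te_B = (11 + 4·14 + 17)/6 = 84/6 = 14; σ²_B = ((17−11)/6)² = 1.000
te_C = (10 + 4·14 + 24)/6 = 90/6 = 15; σ²_C = ((24−10)/6)² = 5.444
te_D = (7 + 4·11 + 15)/6 = 66/6 = 11; σ²_D = ((15−7)/6)² = 1.778
te_E = (2 + 4·5 + 8)/6 = 30/6 = 5; σ²_E = ((8−2)/6)² = 1.000
te_F = (1 + 4·3 + 17)/6 = 30/6 = 5; σ²_F = ((17−1)/6)² = 7.111
te_G = (1 + 4·3 + 17)/6 = 30/6 = 5; σ²_G = ((17−1)/6)² = 7.111
te_H = (8 + 4·9 + 22)/6 = 66/6 = 11; σ²_H = ((22−8)/6)² = 5.444
te_I = (7 + 4·11 + 27)/6 = 78/6 = 13; σ²_I = ((27−7)/6)² = 11.111

Forward pass:
ES_A = 0; EF_A = 6
ES_B = 6; EF_B = 6+14 = 20
ES_C = 6; EF_C = 6+15 = 21
ES_D = 6; EF_D = 6+11 = 17
ES_E = 20; EF_E = 20+5 = 25
ES_F = max(EF_A=6, EF_D=17) = 17; EF_F = 17+5 = 22
ES_G = 17; EF_G = 17+5 = 22
ES_H = 6; EF_H = 6+11 = 17
ES_I = max(EF_C=21, EF_E=25, EF_F=22, EF_G=22, EF_H=17) = 25; EF_I = 25+13 = 38
Expected project duration μ = 38 days. Critical path: A → B → E → I.

Variance along critical path = 1.000 + 1.000 + 1.000 + 11.111 = 14.111; σ = 3.756 days.
D = μ + z·σ = 38 + 2.326·3.756 = 46.7 days

46.7 days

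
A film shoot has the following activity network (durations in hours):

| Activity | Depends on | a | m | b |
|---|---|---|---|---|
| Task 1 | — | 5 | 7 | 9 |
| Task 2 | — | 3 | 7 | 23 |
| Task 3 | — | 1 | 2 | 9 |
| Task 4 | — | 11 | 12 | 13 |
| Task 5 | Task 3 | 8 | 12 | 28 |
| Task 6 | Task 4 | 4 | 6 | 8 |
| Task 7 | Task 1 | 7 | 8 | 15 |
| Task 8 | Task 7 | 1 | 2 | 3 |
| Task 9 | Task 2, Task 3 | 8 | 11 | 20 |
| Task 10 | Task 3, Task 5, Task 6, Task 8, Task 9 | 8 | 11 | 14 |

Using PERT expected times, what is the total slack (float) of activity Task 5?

te_Task 1 = (5 + 4·7 + 9)/6 = 42/6 = 7
te_Task 2 = (3 + 4·7 + 23)/6 = 54/6 = 9
te_Task 3 = (1 + 4·2 + 9)/6 = 18/6 = 3
te_Task 4 = (11 + 4·12 + 13)/6 = 72/6 = 12
te_Task 5 = (8 + 4·12 + 28)/6 = 84/6 = 14
te_Task 6 = (4 + 4·6 + 8)/6 = 36/6 = 6
te_Task 7 = (7 + 4·8 + 15)/6 = 54/6 = 9
te_Task 8 = (1 + 4·2 + 3)/6 = 12/6 = 2
te_Task 9 = (8 + 4·11 + 20)/6 = 72/6 = 12
te_Task 10 = (8 + 4·11 + 14)/6 = 66/6 = 11

Forward pass:
ES_Task 1 = 0; EF_Task 1 = 7
ES_Task 2 = 0; EF_Task 2 = 9
ES_Task 3 = 0; EF_Task 3 = 3
ES_Task 4 = 0; EF_Task 4 = 12
ES_Task 5 = 3; EF_Task 5 = 3+14 = 17
ES_Task 6 = 12; EF_Task 6 = 12+6 = 18
ES_Task 7 = 7; EF_Task 7 = 7+9 = 16
ES_Task 8 = 16; EF_Task 8 = 16+2 = 18
ES_Task 9 = max(EF_Task 2=9, EF_Task 3=3) = 9; EF_Task 9 = 9+12 = 21
ES_Task 10 = max(EF_Task 3=3, EF_Task 5=17, EF_Task 6=18, EF_Task 8=18, EF_Task 9=21) = 21; EF_Task 10 = 21+11 = 32
Expected project duration μ = 32 hours. Critical path: Task 2 → Task 9 → Task 10.

Backward pass:
LF_Task 10 = 32; LS_Task 10 = 32−11 = 21
LF_Task 9 = LS_Task 10 = 21; LS_Task 9 = 21−12 = 9
LF_Task 8 = LS_Task 10 = 21; LS_Task 8 = 21−2 = 19
LF_Task 7 = LS_Task 8 = 19; LS_Task 7 = 19−9 = 10
LF_Task 6 = LS_Task 10 = 21; LS_Task 6 = 21−6 = 15
LF_Task 5 = LS_Task 10 = 21; LS_Task 5 = 21−14 = 7
LF_Task 4 = LS_Task 6 = 15; LS_Task 4 = 15−12 = 3
LF_Task 3 = min(LS_Task 5=7, LS_Task 9=9, LS_Task 10=21) = 7; LS_Task 3 = 7−3 = 4
LF_Task 2 = LS_Task 9 = 9; LS_Task 2 = 9−9 = 0
LF_Task 1 = LS_Task 7 = 10; LS_Task 1 = 10−7 = 3
Slack_Task 5 = LS_Task 5 − ES_Task 5 = 7 − 3 = 4

4 hours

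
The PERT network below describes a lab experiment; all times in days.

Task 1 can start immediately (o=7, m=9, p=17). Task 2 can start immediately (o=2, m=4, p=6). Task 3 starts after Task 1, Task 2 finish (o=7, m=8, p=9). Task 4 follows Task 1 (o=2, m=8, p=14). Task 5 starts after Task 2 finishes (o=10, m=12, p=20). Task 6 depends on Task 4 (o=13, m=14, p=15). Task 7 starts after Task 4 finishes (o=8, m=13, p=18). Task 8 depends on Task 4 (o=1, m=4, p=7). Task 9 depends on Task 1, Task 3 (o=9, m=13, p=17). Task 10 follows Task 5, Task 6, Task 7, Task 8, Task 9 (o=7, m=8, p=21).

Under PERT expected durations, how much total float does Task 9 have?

te_Task 1 = (7 + 4·9 + 17)/6 = 60/6 = 10
te_Task 2 = (2 + 4·4 + 6)/6 = 24/6 = 4
te_Task 3 = (7 + 4·8 + 9)/6 = 48/6 = 8
te_Task 4 = (2 + 4·8 + 14)/6 = 48/6 = 8
te_Task 5 = (10 + 4·12 + 20)/6 = 78/6 = 13
te_Task 6 = (13 + 4·14 + 15)/6 = 84/6 = 14
te_Task 7 = (8 + 4·13 + 18)/6 = 78/6 = 13
te_Task 8 = (1 + 4·4 + 7)/6 = 24/6 = 4
te_Task 9 = (9 + 4·13 + 17)/6 = 78/6 = 13
te_Task 10 = (7 + 4·8 + 21)/6 = 60/6 = 10

Forward pass:
ES_Task 1 = 0; EF_Task 1 = 10
ES_Task 2 = 0; EF_Task 2 = 4
ES_Task 3 = max(EF_Task 1=10, EF_Task 2=4) = 10; EF_Task 3 = 10+8 = 18
ES_Task 4 = 10; EF_Task 4 = 10+8 = 18
ES_Task 5 = 4; EF_Task 5 = 4+13 = 17
ES_Task 6 = 18; EF_Task 6 = 18+14 = 32
ES_Task 7 = 18; EF_Task 7 = 18+13 = 31
ES_Task 8 = 18; EF_Task 8 = 18+4 = 22
ES_Task 9 = max(EF_Task 1=10, EF_Task 3=18) = 18; EF_Task 9 = 18+13 = 31
ES_Task 10 = max(EF_Task 5=17, EF_Task 6=32, EF_Task 7=31, EF_Task 8=22, EF_Task 9=31) = 32; EF_Task 10 = 32+10 = 42
Expected project duration μ = 42 days. Critical path: Task 1 → Task 4 → Task 6 → Task 10.

Backward pass:
LF_Task 10 = 42; LS_Task 10 = 42−10 = 32
LF_Task 9 = LS_Task 10 = 32; LS_Task 9 = 32−13 = 19
LF_Task 8 = LS_Task 10 = 32; LS_Task 8 = 32−4 = 28
LF_Task 7 = LS_Task 10 = 32; LS_Task 7 = 32−13 = 19
LF_Task 6 = LS_Task 10 = 32; LS_Task 6 = 32−14 = 18
LF_Task 5 = LS_Task 10 = 32; LS_Task 5 = 32−13 = 19
LF_Task 4 = min(LS_Task 6=18, LS_Task 7=19, LS_Task 8=28) = 18; LS_Task 4 = 18−8 = 10
LF_Task 3 = LS_Task 9 = 19; LS_Task 3 = 19−8 = 11
LF_Task 2 = min(LS_Task 3=11, LS_Task 5=19) = 11; LS_Task 2 = 11−4 = 7
LF_Task 1 = min(LS_Task 3=11, LS_Task 4=10, LS_Task 9=19) = 10; LS_Task 1 = 10−10 = 0
Slack_Task 9 = LS_Task 9 − ES_Task 9 = 19 − 18 = 1

1 days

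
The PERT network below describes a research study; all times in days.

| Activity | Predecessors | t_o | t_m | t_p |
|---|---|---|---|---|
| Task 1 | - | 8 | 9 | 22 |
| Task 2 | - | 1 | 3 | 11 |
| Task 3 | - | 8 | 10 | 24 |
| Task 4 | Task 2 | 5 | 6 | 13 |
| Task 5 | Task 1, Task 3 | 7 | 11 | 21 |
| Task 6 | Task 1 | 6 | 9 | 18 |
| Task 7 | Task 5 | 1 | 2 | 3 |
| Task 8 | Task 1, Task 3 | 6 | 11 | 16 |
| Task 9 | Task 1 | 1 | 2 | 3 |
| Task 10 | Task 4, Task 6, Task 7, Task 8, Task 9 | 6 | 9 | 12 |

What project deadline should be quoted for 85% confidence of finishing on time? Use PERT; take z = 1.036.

te_Task 1 = (8 + 4·9 + 22)/6 = 66/6 = 11; σ²_Task 1 = ((22−8)/6)² = 5.444
te_Task 2 = (1 + 4·3 + 11)/6 = 24/6 = 4; σ²_Task 2 = ((11−1)/6)² = 2.778
te_Task 3 = (8 + 4·10 + 24)/6 = 72/6 = 12; σ²_Task 3 = ((24−8)/6)² = 7.111
te_Task 4 = (5 + 4·6 + 13)/6 = 42/6 = 7; σ²_Task 4 = ((13−5)/6)² = 1.778
te_Task 5 = (7 + 4·11 + 21)/6 = 72/6 = 12; σ²_Task 5 = ((21−7)/6)² = 5.444
te_Task 6 = (6 + 4·9 + 18)/6 = 60/6 = 10; σ²_Task 6 = ((18−6)/6)² = 4.000
te_Task 7 = (1 + 4·2 + 3)/6 = 12/6 = 2; σ²_Task 7 = ((3−1)/6)² = 0.111
te_Task 8 = (6 + 4·11 + 16)/6 = 66/6 = 11; σ²_Task 8 = ((16−6)/6)² = 2.778
te_Task 9 = (1 + 4·2 + 3)/6 = 12/6 = 2; σ²_Task 9 = ((3−1)/6)² = 0.111
te_Task 10 = (6 + 4·9 + 12)/6 = 54/6 = 9; σ²_Task 10 = ((12−6)/6)² = 1.000

Forward pass:
ES_Task 1 = 0; EF_Task 1 = 11
ES_Task 2 = 0; EF_Task 2 = 4
ES_Task 3 = 0; EF_Task 3 = 12
ES_Task 4 = 4; EF_Task 4 = 4+7 = 11
ES_Task 5 = max(EF_Task 1=11, EF_Task 3=12) = 12; EF_Task 5 = 12+12 = 24
ES_Task 6 = 11; EF_Task 6 = 11+10 = 21
ES_Task 7 = 24; EF_Task 7 = 24+2 = 26
ES_Task 8 = max(EF_Task 1=11, EF_Task 3=12) = 12; EF_Task 8 = 12+11 = 23
ES_Task 9 = 11; EF_Task 9 = 11+2 = 13
ES_Task 10 = max(EF_Task 4=11, EF_Task 6=21, EF_Task 7=26, EF_Task 8=23, EF_Task 9=13) = 26; EF_Task 10 = 26+9 = 35
Expected project duration μ = 35 days. Critical path: Task 3 → Task 5 → Task 7 → Task 10.

Variance along critical path = 7.111 + 5.444 + 0.111 + 1.000 = 13.667; σ = 3.697 days.
D = μ + z·σ = 35 + 1.036·3.697 = 38.8 days

38.8 days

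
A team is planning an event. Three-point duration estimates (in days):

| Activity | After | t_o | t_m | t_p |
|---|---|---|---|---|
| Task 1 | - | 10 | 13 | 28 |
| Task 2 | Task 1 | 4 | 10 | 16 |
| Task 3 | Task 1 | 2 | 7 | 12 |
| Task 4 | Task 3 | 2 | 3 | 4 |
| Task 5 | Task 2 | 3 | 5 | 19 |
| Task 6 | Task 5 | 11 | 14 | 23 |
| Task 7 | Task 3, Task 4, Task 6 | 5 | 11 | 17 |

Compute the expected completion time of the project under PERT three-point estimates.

58 days

te_Task 1 = (10 + 4·13 + 28)/6 = 90/6 = 15
te_Task 2 = (4 + 4·10 + 16)/6 = 60/6 = 10
te_Task 3 = (2 + 4·7 + 12)/6 = 42/6 = 7
te_Task 4 = (2 + 4·3 + 4)/6 = 18/6 = 3
te_Task 5 = (3 + 4·5 + 19)/6 = 42/6 = 7
te_Task 6 = (11 + 4·14 + 23)/6 = 90/6 = 15
te_Task 7 = (5 + 4·11 + 17)/6 = 66/6 = 11

Forward pass:
ES_Task 1 = 0; EF_Task 1 = 15
ES_Task 2 = 15; EF_Task 2 = 15+10 = 25
ES_Task 3 = 15; EF_Task 3 = 15+7 = 22
ES_Task 4 = 22; EF_Task 4 = 22+3 = 25
ES_Task 5 = 25; EF_Task 5 = 25+7 = 32
ES_Task 6 = 32; EF_Task 6 = 32+15 = 47
ES_Task 7 = max(EF_Task 3=22, EF_Task 4=25, EF_Task 6=47) = 47; EF_Task 7 = 47+11 = 58
Expected project duration μ = 58 days. Critical path: Task 1 → Task 2 → Task 5 → Task 6 → Task 7.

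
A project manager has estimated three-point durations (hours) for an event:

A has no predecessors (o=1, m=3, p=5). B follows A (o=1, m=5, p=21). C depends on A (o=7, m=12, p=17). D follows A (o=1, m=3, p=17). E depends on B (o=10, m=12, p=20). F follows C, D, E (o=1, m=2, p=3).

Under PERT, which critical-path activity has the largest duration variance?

B

te_A = (1 + 4·3 + 5)/6 = 18/6 = 3; σ²_A = ((5−1)/6)² = 0.444
te_B = (1 + 4·5 + 21)/6 = 42/6 = 7; σ²_B = ((21−1)/6)² = 11.111
te_C = (7 + 4·12 + 17)/6 = 72/6 = 12; σ²_C = ((17−7)/6)² = 2.778
te_D = (1 + 4·3 + 17)/6 = 30/6 = 5; σ²_D = ((17−1)/6)² = 7.111
te_E = (10 + 4·12 + 20)/6 = 78/6 = 13; σ²_E = ((20−10)/6)² = 2.778
te_F = (1 + 4·2 + 3)/6 = 12/6 = 2; σ²_F = ((3−1)/6)² = 0.111

Forward pass:
ES_A = 0; EF_A = 3
ES_B = 3; EF_B = 3+7 = 10
ES_C = 3; EF_C = 3+12 = 15
ES_D = 3; EF_D = 3+5 = 8
ES_E = 10; EF_E = 10+13 = 23
ES_F = max(EF_C=15, EF_D=8, EF_E=23) = 23; EF_F = 23+2 = 25
Expected project duration μ = 25 hours. Critical path: A → B → E → F.

Variances on critical path: σ²_A=0.444, σ²_B=11.111, σ²_E=2.778, σ²_F=0.111.
Largest is σ²_B = 11.111.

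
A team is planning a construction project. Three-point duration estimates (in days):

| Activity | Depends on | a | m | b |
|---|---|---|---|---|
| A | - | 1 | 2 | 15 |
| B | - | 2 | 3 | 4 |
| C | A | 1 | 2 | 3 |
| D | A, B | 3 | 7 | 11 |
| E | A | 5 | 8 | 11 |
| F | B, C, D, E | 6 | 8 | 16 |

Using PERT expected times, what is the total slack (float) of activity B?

2 days

te_A = (1 + 4·2 + 15)/6 = 24/6 = 4
te_B = (2 + 4·3 + 4)/6 = 18/6 = 3
te_C = (1 + 4·2 + 3)/6 = 12/6 = 2
te_D = (3 + 4·7 + 11)/6 = 42/6 = 7
te_E = (5 + 4·8 + 11)/6 = 48/6 = 8
te_F = (6 + 4·8 + 16)/6 = 54/6 = 9

Forward pass:
ES_A = 0; EF_A = 4
ES_B = 0; EF_B = 3
ES_C = 4; EF_C = 4+2 = 6
ES_D = max(EF_A=4, EF_B=3) = 4; EF_D = 4+7 = 11
ES_E = 4; EF_E = 4+8 = 12
ES_F = max(EF_B=3, EF_C=6, EF_D=11, EF_E=12) = 12; EF_F = 12+9 = 21
Expected project duration μ = 21 days. Critical path: A → E → F.

Backward pass:
LF_F = 21; LS_F = 21−9 = 12
LF_E = LS_F = 12; LS_E = 12−8 = 4
LF_D = LS_F = 12; LS_D = 12−7 = 5
LF_C = LS_F = 12; LS_C = 12−2 = 10
LF_B = min(LS_D=5, LS_F=12) = 5; LS_B = 5−3 = 2
LF_A = min(LS_C=10, LS_D=5, LS_E=4) = 4; LS_A = 4−4 = 0
Slack_B = LS_B − ES_B = 2 − 0 = 2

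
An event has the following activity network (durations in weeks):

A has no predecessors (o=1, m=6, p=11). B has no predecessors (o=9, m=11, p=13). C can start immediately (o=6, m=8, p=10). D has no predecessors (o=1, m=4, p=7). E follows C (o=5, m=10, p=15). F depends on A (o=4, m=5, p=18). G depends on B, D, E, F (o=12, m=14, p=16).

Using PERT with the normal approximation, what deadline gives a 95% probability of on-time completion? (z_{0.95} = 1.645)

35.1 weeks

te_A = (1 + 4·6 + 11)/6 = 36/6 = 6; σ²_A = ((11−1)/6)² = 2.778
te_B = (9 + 4·11 + 13)/6 = 66/6 = 11; σ²_B = ((13−9)/6)² = 0.444
te_C = (6 + 4·8 + 10)/6 = 48/6 = 8; σ²_C = ((10−6)/6)² = 0.444
te_D = (1 + 4·4 + 7)/6 = 24/6 = 4; σ²_D = ((7−1)/6)² = 1.000
te_E = (5 + 4·10 + 15)/6 = 60/6 = 10; σ²_E = ((15−5)/6)² = 2.778
te_F = (4 + 4·5 + 18)/6 = 42/6 = 7; σ²_F = ((18−4)/6)² = 5.444
te_G = (12 + 4·14 + 16)/6 = 84/6 = 14; σ²_G = ((16−12)/6)² = 0.444

Forward pass:
ES_A = 0; EF_A = 6
ES_B = 0; EF_B = 11
ES_C = 0; EF_C = 8
ES_D = 0; EF_D = 4
ES_E = 8; EF_E = 8+10 = 18
ES_F = 6; EF_F = 6+7 = 13
ES_G = max(EF_B=11, EF_D=4, EF_E=18, EF_F=13) = 18; EF_G = 18+14 = 32
Expected project duration μ = 32 weeks. Critical path: C → E → G.

Variance along critical path = 0.444 + 2.778 + 0.444 = 3.667; σ = 1.915 weeks.
D = μ + z·σ = 32 + 1.645·1.915 = 35.1 weeks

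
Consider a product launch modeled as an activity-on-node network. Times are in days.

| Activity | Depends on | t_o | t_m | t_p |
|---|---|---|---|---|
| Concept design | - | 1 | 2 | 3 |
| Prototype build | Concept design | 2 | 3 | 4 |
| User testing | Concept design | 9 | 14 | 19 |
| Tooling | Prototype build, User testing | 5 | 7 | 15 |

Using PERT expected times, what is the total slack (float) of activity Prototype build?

te_Concept design = (1 + 4·2 + 3)/6 = 12/6 = 2
te_Prototype build = (2 + 4·3 + 4)/6 = 18/6 = 3
te_User testing = (9 + 4·14 + 19)/6 = 84/6 = 14
te_Tooling = (5 + 4·7 + 15)/6 = 48/6 = 8

Forward pass:
ES_Concept design = 0; EF_Concept design = 2
ES_Prototype build = 2; EF_Prototype build = 2+3 = 5
ES_User testing = 2; EF_User testing = 2+14 = 16
ES_Tooling = max(EF_Prototype build=5, EF_User testing=16) = 16; EF_Tooling = 16+8 = 24
Expected project duration μ = 24 days. Critical path: Concept design → User testing → Tooling.

Backward pass:
LF_Tooling = 24; LS_Tooling = 24−8 = 16
LF_User testing = LS_Tooling = 16; LS_User testing = 16−14 = 2
LF_Prototype build = LS_Tooling = 16; LS_Prototype build = 16−3 = 13
LF_Concept design = min(LS_Prototype build=13, LS_User testing=2) = 2; LS_Concept design = 2−2 = 0
Slack_Prototype build = LS_Prototype build − ES_Prototype build = 13 − 2 = 11

11 days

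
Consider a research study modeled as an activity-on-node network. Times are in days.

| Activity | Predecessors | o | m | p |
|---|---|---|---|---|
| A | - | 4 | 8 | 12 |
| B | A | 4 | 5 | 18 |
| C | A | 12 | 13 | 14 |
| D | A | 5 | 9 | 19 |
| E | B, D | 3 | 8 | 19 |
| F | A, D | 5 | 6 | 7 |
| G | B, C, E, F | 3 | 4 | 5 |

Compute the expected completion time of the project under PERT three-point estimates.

te_A = (4 + 4·8 + 12)/6 = 48/6 = 8
te_B = (4 + 4·5 + 18)/6 = 42/6 = 7
te_C = (12 + 4·13 + 14)/6 = 78/6 = 13
te_D = (5 + 4·9 + 19)/6 = 60/6 = 10
te_E = (3 + 4·8 + 19)/6 = 54/6 = 9
te_F = (5 + 4·6 + 7)/6 = 36/6 = 6
te_G = (3 + 4·4 + 5)/6 = 24/6 = 4

Forward pass:
ES_A = 0; EF_A = 8
ES_B = 8; EF_B = 8+7 = 15
ES_C = 8; EF_C = 8+13 = 21
ES_D = 8; EF_D = 8+10 = 18
ES_E = max(EF_B=15, EF_D=18) = 18; EF_E = 18+9 = 27
ES_F = max(EF_A=8, EF_D=18) = 18; EF_F = 18+6 = 24
ES_G = max(EF_B=15, EF_C=21, EF_E=27, EF_F=24) = 27; EF_G = 27+4 = 31
Expected project duration μ = 31 days. Critical path: A → D → E → G.

31 days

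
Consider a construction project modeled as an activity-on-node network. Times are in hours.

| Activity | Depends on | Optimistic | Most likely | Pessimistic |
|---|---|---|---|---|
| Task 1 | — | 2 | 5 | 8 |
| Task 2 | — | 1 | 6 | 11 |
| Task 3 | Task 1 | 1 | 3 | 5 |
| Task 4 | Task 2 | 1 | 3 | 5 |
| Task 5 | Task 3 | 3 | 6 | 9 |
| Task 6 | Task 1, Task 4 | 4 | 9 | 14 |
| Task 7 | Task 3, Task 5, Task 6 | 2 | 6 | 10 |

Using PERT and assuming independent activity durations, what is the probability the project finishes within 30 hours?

te_Task 1 = (2 + 4·5 + 8)/6 = 30/6 = 5; σ²_Task 1 = ((8−2)/6)² = 1.000
te_Task 2 = (1 + 4·6 + 11)/6 = 36/6 = 6; σ²_Task 2 = ((11−1)/6)² = 2.778
te_Task 3 = (1 + 4·3 + 5)/6 = 18/6 = 3; σ²_Task 3 = ((5−1)/6)² = 0.444
te_Task 4 = (1 + 4·3 + 5)/6 = 18/6 = 3; σ²_Task 4 = ((5−1)/6)² = 0.444
te_Task 5 = (3 + 4·6 + 9)/6 = 36/6 = 6; σ²_Task 5 = ((9−3)/6)² = 1.000
te_Task 6 = (4 + 4·9 + 14)/6 = 54/6 = 9; σ²_Task 6 = ((14−4)/6)² = 2.778
te_Task 7 = (2 + 4·6 + 10)/6 = 36/6 = 6; σ²_Task 7 = ((10−2)/6)² = 1.778

Forward pass:
ES_Task 1 = 0; EF_Task 1 = 5
ES_Task 2 = 0; EF_Task 2 = 6
ES_Task 3 = 5; EF_Task 3 = 5+3 = 8
ES_Task 4 = 6; EF_Task 4 = 6+3 = 9
ES_Task 5 = 8; EF_Task 5 = 8+6 = 14
ES_Task 6 = max(EF_Task 1=5, EF_Task 4=9) = 9; EF_Task 6 = 9+9 = 18
ES_Task 7 = max(EF_Task 3=8, EF_Task 5=14, EF_Task 6=18) = 18; EF_Task 7 = 18+6 = 24
Expected project duration μ = 24 hours. Critical path: Task 2 → Task 4 → Task 6 → Task 7.

Variance along critical path = 2.778 + 0.444 + 2.778 + 1.778 = 7.778; σ = √7.778 = 2.789 hours.
Z = (30 − 24) / 2.789 = 2.151
P(T ≤ 30) = Φ(2.151) ≈ 0.984

0.984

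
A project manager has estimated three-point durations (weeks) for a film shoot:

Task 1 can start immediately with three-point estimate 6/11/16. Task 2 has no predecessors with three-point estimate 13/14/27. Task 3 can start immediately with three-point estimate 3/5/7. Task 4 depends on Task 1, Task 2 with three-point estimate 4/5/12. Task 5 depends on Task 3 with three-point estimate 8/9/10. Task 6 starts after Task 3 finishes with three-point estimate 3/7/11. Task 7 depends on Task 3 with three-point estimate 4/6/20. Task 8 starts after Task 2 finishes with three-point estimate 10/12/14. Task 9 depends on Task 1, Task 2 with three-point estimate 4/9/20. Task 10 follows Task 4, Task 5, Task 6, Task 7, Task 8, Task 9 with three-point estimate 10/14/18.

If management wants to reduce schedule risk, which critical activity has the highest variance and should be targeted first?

te_Task 1 = (6 + 4·11 + 16)/6 = 66/6 = 11; σ²_Task 1 = ((16−6)/6)² = 2.778
te_Task 2 = (13 + 4·14 + 27)/6 = 96/6 = 16; σ²_Task 2 = ((27−13)/6)² = 5.444
te_Task 3 = (3 + 4·5 + 7)/6 = 30/6 = 5; σ²_Task 3 = ((7−3)/6)² = 0.444
te_Task 4 = (4 + 4·5 + 12)/6 = 36/6 = 6; σ²_Task 4 = ((12−4)/6)² = 1.778
te_Task 5 = (8 + 4·9 + 10)/6 = 54/6 = 9; σ²_Task 5 = ((10−8)/6)² = 0.111
te_Task 6 = (3 + 4·7 + 11)/6 = 42/6 = 7; σ²_Task 6 = ((11−3)/6)² = 1.778
te_Task 7 = (4 + 4·6 + 20)/6 = 48/6 = 8; σ²_Task 7 = ((20−4)/6)² = 7.111
te_Task 8 = (10 + 4·12 + 14)/6 = 72/6 = 12; σ²_Task 8 = ((14−10)/6)² = 0.444
te_Task 9 = (4 + 4·9 + 20)/6 = 60/6 = 10; σ²_Task 9 = ((20−4)/6)² = 7.111
te_Task 10 = (10 + 4·14 + 18)/6 = 84/6 = 14; σ²_Task 10 = ((18−10)/6)² = 1.778

Forward pass:
ES_Task 1 = 0; EF_Task 1 = 11
ES_Task 2 = 0; EF_Task 2 = 16
ES_Task 3 = 0; EF_Task 3 = 5
ES_Task 4 = max(EF_Task 1=11, EF_Task 2=16) = 16; EF_Task 4 = 16+6 = 22
ES_Task 5 = 5; EF_Task 5 = 5+9 = 14
ES_Task 6 = 5; EF_Task 6 = 5+7 = 12
ES_Task 7 = 5; EF_Task 7 = 5+8 = 13
ES_Task 8 = 16; EF_Task 8 = 16+12 = 28
ES_Task 9 = max(EF_Task 1=11, EF_Task 2=16) = 16; EF_Task 9 = 16+10 = 26
ES_Task 10 = max(EF_Task 4=22, EF_Task 5=14, EF_Task 6=12, EF_Task 7=13, EF_Task 8=28, EF_Task 9=26) = 28; EF_Task 10 = 28+14 = 42
Expected project duration μ = 42 weeks. Critical path: Task 2 → Task 8 → Task 10.

Variances on critical path: σ²_Task 2=5.444, σ²_Task 8=0.444, σ²_Task 10=1.778.
Largest is σ²_Task 2 = 5.444.

Task 2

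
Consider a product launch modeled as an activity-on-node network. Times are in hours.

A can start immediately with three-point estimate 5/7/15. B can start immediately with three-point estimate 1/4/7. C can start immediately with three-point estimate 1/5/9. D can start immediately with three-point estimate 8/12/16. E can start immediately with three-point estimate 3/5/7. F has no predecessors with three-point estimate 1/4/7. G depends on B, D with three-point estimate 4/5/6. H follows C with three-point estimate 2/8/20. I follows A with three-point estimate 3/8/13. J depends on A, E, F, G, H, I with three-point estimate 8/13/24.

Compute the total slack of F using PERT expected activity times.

13 hours

te_A = (5 + 4·7 + 15)/6 = 48/6 = 8
te_B = (1 + 4·4 + 7)/6 = 24/6 = 4
te_C = (1 + 4·5 + 9)/6 = 30/6 = 5
te_D = (8 + 4·12 + 16)/6 = 72/6 = 12
te_E = (3 + 4·5 + 7)/6 = 30/6 = 5
te_F = (1 + 4·4 + 7)/6 = 24/6 = 4
te_G = (4 + 4·5 + 6)/6 = 30/6 = 5
te_H = (2 + 4·8 + 20)/6 = 54/6 = 9
te_I = (3 + 4·8 + 13)/6 = 48/6 = 8
te_J = (8 + 4·13 + 24)/6 = 84/6 = 14

Forward pass:
ES_A = 0; EF_A = 8
ES_B = 0; EF_B = 4
ES_C = 0; EF_C = 5
ES_D = 0; EF_D = 12
ES_E = 0; EF_E = 5
ES_F = 0; EF_F = 4
ES_G = max(EF_B=4, EF_D=12) = 12; EF_G = 12+5 = 17
ES_H = 5; EF_H = 5+9 = 14
ES_I = 8; EF_I = 8+8 = 16
ES_J = max(EF_A=8, EF_E=5, EF_F=4, EF_G=17, EF_H=14, EF_I=16) = 17; EF_J = 17+14 = 31
Expected project duration μ = 31 hours. Critical path: D → G → J.

Backward pass:
LF_J = 31; LS_J = 31−14 = 17
LF_I = LS_J = 17; LS_I = 17−8 = 9
LF_H = LS_J = 17; LS_H = 17−9 = 8
LF_G = LS_J = 17; LS_G = 17−5 = 12
LF_F = LS_J = 17; LS_F = 17−4 = 13
LF_E = LS_J = 17; LS_E = 17−5 = 12
LF_D = LS_G = 12; LS_D = 12−12 = 0
LF_C = LS_H = 8; LS_C = 8−5 = 3
LF_B = LS_G = 12; LS_B = 12−4 = 8
LF_A = min(LS_I=9, LS_J=17) = 9; LS_A = 9−8 = 1
Slack_F = LS_F − ES_F = 13 − 0 = 13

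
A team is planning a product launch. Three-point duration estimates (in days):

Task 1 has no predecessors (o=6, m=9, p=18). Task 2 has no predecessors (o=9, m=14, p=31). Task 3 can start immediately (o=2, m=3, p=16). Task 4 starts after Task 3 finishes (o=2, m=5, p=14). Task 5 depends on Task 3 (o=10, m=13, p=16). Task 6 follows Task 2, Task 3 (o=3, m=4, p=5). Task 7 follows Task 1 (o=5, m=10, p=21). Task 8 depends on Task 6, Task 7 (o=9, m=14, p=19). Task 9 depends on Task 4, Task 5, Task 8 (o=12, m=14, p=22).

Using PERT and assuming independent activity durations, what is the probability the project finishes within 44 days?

te_Task 1 = (6 + 4·9 + 18)/6 = 60/6 = 10; σ²_Task 1 = ((18−6)/6)² = 4.000
te_Task 2 = (9 + 4·14 + 31)/6 = 96/6 = 16; σ²_Task 2 = ((31−9)/6)² = 13.444
te_Task 3 = (2 + 4·3 + 16)/6 = 30/6 = 5; σ²_Task 3 = ((16−2)/6)² = 5.444
te_Task 4 = (2 + 4·5 + 14)/6 = 36/6 = 6; σ²_Task 4 = ((14−2)/6)² = 4.000
te_Task 5 = (10 + 4·13 + 16)/6 = 78/6 = 13; σ²_Task 5 = ((16−10)/6)² = 1.000
te_Task 6 = (3 + 4·4 + 5)/6 = 24/6 = 4; σ²_Task 6 = ((5−3)/6)² = 0.111
te_Task 7 = (5 + 4·10 + 21)/6 = 66/6 = 11; σ²_Task 7 = ((21−5)/6)² = 7.111
te_Task 8 = (9 + 4·14 + 19)/6 = 84/6 = 14; σ²_Task 8 = ((19−9)/6)² = 2.778
te_Task 9 = (12 + 4·14 + 22)/6 = 90/6 = 15; σ²_Task 9 = ((22−12)/6)² = 2.778

Forward pass:
ES_Task 1 = 0; EF_Task 1 = 10
ES_Task 2 = 0; EF_Task 2 = 16
ES_Task 3 = 0; EF_Task 3 = 5
ES_Task 4 = 5; EF_Task 4 = 5+6 = 11
ES_Task 5 = 5; EF_Task 5 = 5+13 = 18
ES_Task 6 = max(EF_Task 2=16, EF_Task 3=5) = 16; EF_Task 6 = 16+4 = 20
ES_Task 7 = 10; EF_Task 7 = 10+11 = 21
ES_Task 8 = max(EF_Task 6=20, EF_Task 7=21) = 21; EF_Task 8 = 21+14 = 35
ES_Task 9 = max(EF_Task 4=11, EF_Task 5=18, EF_Task 8=35) = 35; EF_Task 9 = 35+15 = 50
Expected project duration μ = 50 days. Critical path: Task 1 → Task 7 → Task 8 → Task 9.

Variance along critical path = 4.000 + 7.111 + 2.778 + 2.778 = 16.667; σ = √16.667 = 4.082 days.
Z = (44 − 50) / 4.082 = -1.470
P(T ≤ 44) = Φ(-1.470) ≈ 0.071

0.071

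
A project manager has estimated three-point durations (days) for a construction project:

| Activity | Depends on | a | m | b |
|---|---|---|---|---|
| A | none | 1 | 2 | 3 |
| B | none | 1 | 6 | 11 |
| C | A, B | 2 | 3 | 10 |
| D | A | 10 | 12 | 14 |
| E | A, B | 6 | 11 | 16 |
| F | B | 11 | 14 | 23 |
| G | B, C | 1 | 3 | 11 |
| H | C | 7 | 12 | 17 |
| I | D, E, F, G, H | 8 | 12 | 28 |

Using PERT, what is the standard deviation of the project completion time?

4.29 days

te_A = (1 + 4·2 + 3)/6 = 12/6 = 2; σ²_A = ((3−1)/6)² = 0.111
te_B = (1 + 4·6 + 11)/6 = 36/6 = 6; σ²_B = ((11−1)/6)² = 2.778
te_C = (2 + 4·3 + 10)/6 = 24/6 = 4; σ²_C = ((10−2)/6)² = 1.778
te_D = (10 + 4·12 + 14)/6 = 72/6 = 12; σ²_D = ((14−10)/6)² = 0.444
te_E = (6 + 4·11 + 16)/6 = 66/6 = 11; σ²_E = ((16−6)/6)² = 2.778
te_F = (11 + 4·14 + 23)/6 = 90/6 = 15; σ²_F = ((23−11)/6)² = 4.000
te_G = (1 + 4·3 + 11)/6 = 24/6 = 4; σ²_G = ((11−1)/6)² = 2.778
te_H = (7 + 4·12 + 17)/6 = 72/6 = 12; σ²_H = ((17−7)/6)² = 2.778
te_I = (8 + 4·12 + 28)/6 = 84/6 = 14; σ²_I = ((28−8)/6)² = 11.111

Forward pass:
ES_A = 0; EF_A = 2
ES_B = 0; EF_B = 6
ES_C = max(EF_A=2, EF_B=6) = 6; EF_C = 6+4 = 10
ES_D = 2; EF_D = 2+12 = 14
ES_E = max(EF_A=2, EF_B=6) = 6; EF_E = 6+11 = 17
ES_F = 6; EF_F = 6+15 = 21
ES_G = max(EF_B=6, EF_C=10) = 10; EF_G = 10+4 = 14
ES_H = 10; EF_H = 10+12 = 22
ES_I = max(EF_D=14, EF_E=17, EF_F=21, EF_G=14, EF_H=22) = 22; EF_I = 22+14 = 36
Expected project duration μ = 36 days. Critical path: B → C → H → I.

Variance along critical path = 2.778 + 1.778 + 2.778 + 11.111 = 18.444
σ = √18.444 = 4.295 days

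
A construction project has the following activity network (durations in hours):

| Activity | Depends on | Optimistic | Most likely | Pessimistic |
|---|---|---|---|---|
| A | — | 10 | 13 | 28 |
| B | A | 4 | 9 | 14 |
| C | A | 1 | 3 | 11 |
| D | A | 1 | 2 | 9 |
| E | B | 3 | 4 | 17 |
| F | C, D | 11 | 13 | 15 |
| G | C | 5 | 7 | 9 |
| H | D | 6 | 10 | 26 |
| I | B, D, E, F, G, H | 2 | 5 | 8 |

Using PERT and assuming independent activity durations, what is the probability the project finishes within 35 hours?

te_A = (10 + 4·13 + 28)/6 = 90/6 = 15; σ²_A = ((28−10)/6)² = 9.000
te_B = (4 + 4·9 + 14)/6 = 54/6 = 9; σ²_B = ((14−4)/6)² = 2.778
te_C = (1 + 4·3 + 11)/6 = 24/6 = 4; σ²_C = ((11−1)/6)² = 2.778
te_D = (1 + 4·2 + 9)/6 = 18/6 = 3; σ²_D = ((9−1)/6)² = 1.778
te_E = (3 + 4·4 + 17)/6 = 36/6 = 6; σ²_E = ((17−3)/6)² = 5.444
te_F = (11 + 4·13 + 15)/6 = 78/6 = 13; σ²_F = ((15−11)/6)² = 0.444
te_G = (5 + 4·7 + 9)/6 = 42/6 = 7; σ²_G = ((9−5)/6)² = 0.444
te_H = (6 + 4·10 + 26)/6 = 72/6 = 12; σ²_H = ((26−6)/6)² = 11.111
te_I = (2 + 4·5 + 8)/6 = 30/6 = 5; σ²_I = ((8−2)/6)² = 1.000

Forward pass:
ES_A = 0; EF_A = 15
ES_B = 15; EF_B = 15+9 = 24
ES_C = 15; EF_C = 15+4 = 19
ES_D = 15; EF_D = 15+3 = 18
ES_E = 24; EF_E = 24+6 = 30
ES_F = max(EF_C=19, EF_D=18) = 19; EF_F = 19+13 = 32
ES_G = 19; EF_G = 19+7 = 26
ES_H = 18; EF_H = 18+12 = 30
ES_I = max(EF_B=24, EF_D=18, EF_E=30, EF_F=32, EF_G=26, EF_H=30) = 32; EF_I = 32+5 = 37
Expected project duration μ = 37 hours. Critical path: A → C → F → I.

Variance along critical path = 9.000 + 2.778 + 0.444 + 1.000 = 13.222; σ = √13.222 = 3.636 hours.
Z = (35 − 37) / 3.636 = -0.550
P(T ≤ 35) = Φ(-0.550) ≈ 0.291

0.291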